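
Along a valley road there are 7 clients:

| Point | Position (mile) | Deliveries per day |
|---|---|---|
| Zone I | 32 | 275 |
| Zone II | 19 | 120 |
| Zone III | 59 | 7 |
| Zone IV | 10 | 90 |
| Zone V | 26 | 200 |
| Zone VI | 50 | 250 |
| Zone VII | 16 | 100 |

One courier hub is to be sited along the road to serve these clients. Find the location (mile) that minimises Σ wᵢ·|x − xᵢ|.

x = 32

For a sum of weighted absolute distances on a line, the optimum is the weighted median (not the mean). Total weight W = 1042; half-weight = 521.
Sort by position and accumulate weight:
  mile 10 (Zone IV, w=90) → cum 90
  mile 16 (Zone VII, w=100) → cum 190
  mile 19 (Zone II, w=120) → cum 310
  mile 26 (Zone V, w=200) → cum 510
  mile 32 (Zone I, w=275) → cum 785  ≥ 521 → median here
  mile 50 (Zone VI, w=250) → cum 1035
  mile 59 (Zone III, w=7) → cum 1042
Optimal location: mile 32.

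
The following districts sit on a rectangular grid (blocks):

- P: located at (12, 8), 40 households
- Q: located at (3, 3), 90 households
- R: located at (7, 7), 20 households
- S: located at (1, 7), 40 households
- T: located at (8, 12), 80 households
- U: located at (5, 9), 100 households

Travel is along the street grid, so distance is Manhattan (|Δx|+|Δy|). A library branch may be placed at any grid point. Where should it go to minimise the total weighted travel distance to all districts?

(5, 8)

Manhattan distance separates: Σwᵢ(|x−xᵢ|+|y−yᵢ|) = Σwᵢ|x−xᵢ| + Σwᵢ|y−yᵢ|, so x and y are optimised independently as 1-D weighted medians.
Total weight W = 370; half = 185.
x-coordinate, sorted with cumulative weight:
  x=1 (S, w=40) cum 40
  x=3 (Q, w=90) cum 130
  x=5 (U, w=100) cum 230  ← median
  x=7 (R, w=20) cum 250
  x=8 (T, w=80) cum 330
  x=12 (P, w=40) cum 370
⇒ x* = 5
y-coordinate, sorted with cumulative weight:
  y=3 (Q, w=90) cum 90
  y=7 (R, w=20) cum 110
  y=7 (S, w=40) cum 150
  y=8 (P, w=40) cum 190  ← median
  y=9 (U, w=100) cum 290
  y=12 (T, w=80) cum 370
⇒ y* = 8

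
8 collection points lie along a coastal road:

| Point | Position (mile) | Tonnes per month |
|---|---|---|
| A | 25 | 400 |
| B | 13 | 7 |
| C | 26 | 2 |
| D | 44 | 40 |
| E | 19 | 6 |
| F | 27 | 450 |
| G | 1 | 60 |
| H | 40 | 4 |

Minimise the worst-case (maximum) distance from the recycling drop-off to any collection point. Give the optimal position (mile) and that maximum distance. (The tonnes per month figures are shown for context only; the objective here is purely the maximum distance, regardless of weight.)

location 22.5, max distance 21.5

The 1-center on a line is the midpoint of the two extreme points: leftmost at 1, rightmost at 44.
Optimal location = (1 + 44)/2 = 22.5; maximum distance = (44 − 1)/2 = 21.5.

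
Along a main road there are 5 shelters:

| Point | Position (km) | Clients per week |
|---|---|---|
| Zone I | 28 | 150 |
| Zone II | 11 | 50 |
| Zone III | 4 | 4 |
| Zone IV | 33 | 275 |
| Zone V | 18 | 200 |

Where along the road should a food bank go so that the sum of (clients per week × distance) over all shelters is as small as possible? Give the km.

For a sum of weighted absolute distances on a line, the optimum is the weighted median (not the mean). Total weight W = 679; half-weight = 339.5.
Sort by position and accumulate weight:
  km 4 (Zone III, w=4) → cum 4
  km 11 (Zone II, w=50) → cum 54
  km 18 (Zone V, w=200) → cum 254
  km 28 (Zone I, w=150) → cum 404  ≥ 339.5 → median here
  km 33 (Zone IV, w=275) → cum 679
Optimal location: km 28.

x = 28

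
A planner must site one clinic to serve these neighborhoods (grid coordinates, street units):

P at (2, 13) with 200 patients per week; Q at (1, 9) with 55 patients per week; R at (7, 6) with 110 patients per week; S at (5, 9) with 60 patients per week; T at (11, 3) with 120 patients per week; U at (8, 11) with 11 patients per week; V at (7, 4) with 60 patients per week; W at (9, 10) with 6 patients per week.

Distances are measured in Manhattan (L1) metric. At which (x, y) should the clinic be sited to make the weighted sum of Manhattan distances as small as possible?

(5, 9)

Manhattan distance separates: Σwᵢ(|x−xᵢ|+|y−yᵢ|) = Σwᵢ|x−xᵢ| + Σwᵢ|y−yᵢ|, so x and y are optimised independently as 1-D weighted medians.
Total weight W = 622; half = 311.
x-coordinate, sorted with cumulative weight:
  x=1 (Q, w=55) cum 55
  x=2 (P, w=200) cum 255
  x=5 (S, w=60) cum 315  ← median
  x=7 (R, w=110) cum 425
  x=7 (V, w=60) cum 485
  x=8 (U, w=11) cum 496
  x=9 (W, w=6) cum 502
  x=11 (T, w=120) cum 622
⇒ x* = 5
y-coordinate, sorted with cumulative weight:
  y=3 (T, w=120) cum 120
  y=4 (V, w=60) cum 180
  y=6 (R, w=110) cum 290
  y=9 (Q, w=55) cum 345  ← median
  y=9 (S, w=60) cum 405
  y=10 (W, w=6) cum 411
  y=11 (U, w=11) cum 422
  y=13 (P, w=200) cum 622
⇒ y* = 9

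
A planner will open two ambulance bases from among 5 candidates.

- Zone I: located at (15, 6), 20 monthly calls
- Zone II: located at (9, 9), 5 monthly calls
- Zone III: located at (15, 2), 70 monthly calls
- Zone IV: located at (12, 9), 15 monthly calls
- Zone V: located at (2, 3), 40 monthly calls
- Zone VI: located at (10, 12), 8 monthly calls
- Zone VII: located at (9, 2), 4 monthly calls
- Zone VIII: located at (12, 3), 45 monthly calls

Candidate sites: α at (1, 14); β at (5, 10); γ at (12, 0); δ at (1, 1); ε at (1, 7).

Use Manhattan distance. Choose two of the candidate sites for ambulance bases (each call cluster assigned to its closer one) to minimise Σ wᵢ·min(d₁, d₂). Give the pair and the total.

Evaluate every pair (each demand assigned to the nearer of the two):
  {γ, δ}: total = 1112
  {γ, ε}: total = 1182
  {β, γ}: total = 1286
  {α, γ}: total = 1448
  {β, δ}: total = 2272
  {δ, ε}: total = 2448
  {α, δ}: total = 2564
  {β, ε}: total = 2619
  {α, β}: total = 2819
  {α, ε}: total = 2890
Best pair: {γ, δ} with total 1112.

{γ, δ}, total 1112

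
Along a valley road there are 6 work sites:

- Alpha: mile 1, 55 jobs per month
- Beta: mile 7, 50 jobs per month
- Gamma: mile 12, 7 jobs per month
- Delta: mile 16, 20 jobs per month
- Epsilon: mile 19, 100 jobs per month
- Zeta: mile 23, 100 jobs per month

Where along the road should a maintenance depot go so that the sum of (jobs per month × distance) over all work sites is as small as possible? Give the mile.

For a sum of weighted absolute distances on a line, the optimum is the weighted median (not the mean). Total weight W = 332; half-weight = 166.
Sort by position and accumulate weight:
  mile 1 (Alpha, w=55) → cum 55
  mile 7 (Beta, w=50) → cum 105
  mile 12 (Gamma, w=7) → cum 112
  mile 16 (Delta, w=20) → cum 132
  mile 19 (Epsilon, w=100) → cum 232  ≥ 166 → median here
  mile 23 (Zeta, w=100) → cum 332
Optimal location: mile 19.

x = 19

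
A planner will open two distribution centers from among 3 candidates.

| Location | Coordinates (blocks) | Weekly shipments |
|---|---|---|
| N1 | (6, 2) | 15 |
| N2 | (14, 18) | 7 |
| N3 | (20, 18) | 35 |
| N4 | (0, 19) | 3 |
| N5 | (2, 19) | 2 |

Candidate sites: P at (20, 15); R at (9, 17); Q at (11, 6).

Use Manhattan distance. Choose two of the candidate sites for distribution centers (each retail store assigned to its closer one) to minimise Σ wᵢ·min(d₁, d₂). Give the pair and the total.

{P, Q}, total 419

Evaluate every pair (each demand assigned to the nearer of the two):
  {P, Q}: total = 419
  {P, R}: total = 468
  {R, Q}: total = 648
Best pair: {P, Q} with total 419.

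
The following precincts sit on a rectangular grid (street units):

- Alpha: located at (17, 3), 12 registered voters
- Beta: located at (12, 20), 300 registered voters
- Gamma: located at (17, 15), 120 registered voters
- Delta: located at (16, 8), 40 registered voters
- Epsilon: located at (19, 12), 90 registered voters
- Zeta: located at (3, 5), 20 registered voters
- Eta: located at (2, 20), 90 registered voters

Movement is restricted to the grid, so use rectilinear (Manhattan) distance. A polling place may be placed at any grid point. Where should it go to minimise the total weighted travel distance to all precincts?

(12, 20)

Manhattan distance separates: Σwᵢ(|x−xᵢ|+|y−yᵢ|) = Σwᵢ|x−xᵢ| + Σwᵢ|y−yᵢ|, so x and y are optimised independently as 1-D weighted medians.
Total weight W = 672; half = 336.
x-coordinate, sorted with cumulative weight:
  x=2 (Eta, w=90) cum 90
  x=3 (Zeta, w=20) cum 110
  x=12 (Beta, w=300) cum 410  ← median
  x=16 (Delta, w=40) cum 450
  x=17 (Alpha, w=12) cum 462
  x=17 (Gamma, w=120) cum 582
  x=19 (Epsilon, w=90) cum 672
⇒ x* = 12
y-coordinate, sorted with cumulative weight:
  y=3 (Alpha, w=12) cum 12
  y=5 (Zeta, w=20) cum 32
  y=8 (Delta, w=40) cum 72
  y=12 (Epsilon, w=90) cum 162
  y=15 (Gamma, w=120) cum 282
  y=20 (Beta, w=300) cum 582  ← median
  y=20 (Eta, w=90) cum 672
⇒ y* = 20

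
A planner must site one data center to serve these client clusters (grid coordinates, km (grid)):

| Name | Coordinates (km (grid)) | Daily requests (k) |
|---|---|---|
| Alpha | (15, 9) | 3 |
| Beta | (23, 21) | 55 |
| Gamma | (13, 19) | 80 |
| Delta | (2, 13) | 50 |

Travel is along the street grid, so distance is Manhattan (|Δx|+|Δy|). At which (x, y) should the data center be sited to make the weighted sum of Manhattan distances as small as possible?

(13, 19)

Manhattan distance separates: Σwᵢ(|x−xᵢ|+|y−yᵢ|) = Σwᵢ|x−xᵢ| + Σwᵢ|y−yᵢ|, so x and y are optimised independently as 1-D weighted medians.
Total weight W = 188; half = 94.
x-coordinate, sorted with cumulative weight:
  x=2 (Delta, w=50) cum 50
  x=13 (Gamma, w=80) cum 130  ← median
  x=15 (Alpha, w=3) cum 133
  x=23 (Beta, w=55) cum 188
⇒ x* = 13
y-coordinate, sorted with cumulative weight:
  y=9 (Alpha, w=3) cum 3
  y=13 (Delta, w=50) cum 53
  y=19 (Gamma, w=80) cum 133  ← median
  y=21 (Beta, w=55) cum 188
⇒ y* = 19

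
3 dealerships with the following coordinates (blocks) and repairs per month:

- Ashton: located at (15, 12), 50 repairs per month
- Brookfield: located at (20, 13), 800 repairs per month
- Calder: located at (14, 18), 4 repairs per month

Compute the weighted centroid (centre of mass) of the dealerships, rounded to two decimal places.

(19.68, 12.96)

The minimiser of Σwᵢ‖p−pᵢ‖² is the weighted centroid p* = (Σwᵢpᵢ)/(Σwᵢ).
Σwᵢ = 854.
Σwᵢxᵢ = 50·15 + 800·20 + 4·14 = 16806.
Σwᵢyᵢ = 50·12 + 800·13 + 4·18 = 11072.
x* = 16806/854 = 19.68, y* = 11072/854 = 12.96.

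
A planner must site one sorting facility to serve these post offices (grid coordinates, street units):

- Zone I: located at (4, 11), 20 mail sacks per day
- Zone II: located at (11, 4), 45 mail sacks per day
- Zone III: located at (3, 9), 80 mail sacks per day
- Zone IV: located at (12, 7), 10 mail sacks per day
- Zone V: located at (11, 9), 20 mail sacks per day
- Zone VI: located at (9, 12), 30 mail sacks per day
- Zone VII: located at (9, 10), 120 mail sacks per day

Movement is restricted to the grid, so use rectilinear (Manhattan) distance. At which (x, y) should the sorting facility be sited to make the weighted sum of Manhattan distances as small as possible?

(9, 10)

Manhattan distance separates: Σwᵢ(|x−xᵢ|+|y−yᵢ|) = Σwᵢ|x−xᵢ| + Σwᵢ|y−yᵢ|, so x and y are optimised independently as 1-D weighted medians.
Total weight W = 325; half = 162.5.
x-coordinate, sorted with cumulative weight:
  x=3 (Zone III, w=80) cum 80
  x=4 (Zone I, w=20) cum 100
  x=9 (Zone VI, w=30) cum 130
  x=9 (Zone VII, w=120) cum 250  ← median
  x=11 (Zone II, w=45) cum 295
  x=11 (Zone V, w=20) cum 315
  x=12 (Zone IV, w=10) cum 325
⇒ x* = 9
y-coordinate, sorted with cumulative weight:
  y=4 (Zone II, w=45) cum 45
  y=7 (Zone IV, w=10) cum 55
  y=9 (Zone III, w=80) cum 135
  y=9 (Zone V, w=20) cum 155
  y=10 (Zone VII, w=120) cum 275  ← median
  y=11 (Zone I, w=20) cum 295
  y=12 (Zone VI, w=30) cum 325
⇒ y* = 10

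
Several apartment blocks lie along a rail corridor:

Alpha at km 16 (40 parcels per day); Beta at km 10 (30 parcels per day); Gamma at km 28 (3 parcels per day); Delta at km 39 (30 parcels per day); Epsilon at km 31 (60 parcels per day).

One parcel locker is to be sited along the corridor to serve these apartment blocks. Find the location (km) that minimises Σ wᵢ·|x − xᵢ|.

For a sum of weighted absolute distances on a line, the optimum is the weighted median (not the mean). Total weight W = 163; half-weight = 81.5.
Sort by position and accumulate weight:
  km 10 (Beta, w=30) → cum 30
  km 16 (Alpha, w=40) → cum 70
  km 28 (Gamma, w=3) → cum 73
  km 31 (Epsilon, w=60) → cum 133  ≥ 81.5 → median here
  km 39 (Delta, w=30) → cum 163
Optimal location: km 31.

x = 31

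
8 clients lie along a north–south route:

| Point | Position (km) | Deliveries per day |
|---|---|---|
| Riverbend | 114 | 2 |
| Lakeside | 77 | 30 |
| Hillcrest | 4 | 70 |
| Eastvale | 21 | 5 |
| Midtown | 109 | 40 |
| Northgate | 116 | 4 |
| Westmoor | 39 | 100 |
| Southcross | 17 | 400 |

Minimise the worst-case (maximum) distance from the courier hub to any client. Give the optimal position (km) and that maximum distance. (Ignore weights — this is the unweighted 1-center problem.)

The 1-center on a line is the midpoint of the two extreme points: leftmost at 4, rightmost at 116.
Optimal location = (4 + 116)/2 = 60; maximum distance = (116 − 4)/2 = 56.

location 60, max distance 56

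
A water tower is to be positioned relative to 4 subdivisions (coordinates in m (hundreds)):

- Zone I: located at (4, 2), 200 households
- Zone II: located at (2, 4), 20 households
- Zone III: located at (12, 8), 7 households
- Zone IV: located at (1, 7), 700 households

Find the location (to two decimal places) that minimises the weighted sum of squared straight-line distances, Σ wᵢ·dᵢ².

(1.75, 5.86)

The minimiser of Σwᵢ‖p−pᵢ‖² is the weighted centroid p* = (Σwᵢpᵢ)/(Σwᵢ).
Σwᵢ = 927.
Σwᵢxᵢ = 200·4 + 20·2 + 7·12 + 700·1 = 1624.
Σwᵢyᵢ = 200·2 + 20·4 + 7·8 + 700·7 = 5436.
x* = 1624/927 = 1.75, y* = 5436/927 = 5.86.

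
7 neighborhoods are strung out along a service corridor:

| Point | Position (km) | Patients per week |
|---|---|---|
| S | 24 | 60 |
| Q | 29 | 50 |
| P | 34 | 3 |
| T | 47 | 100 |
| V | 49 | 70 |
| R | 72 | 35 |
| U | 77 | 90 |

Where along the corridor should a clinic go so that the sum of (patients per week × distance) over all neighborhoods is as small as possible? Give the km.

For a sum of weighted absolute distances on a line, the optimum is the weighted median (not the mean). Total weight W = 408; half-weight = 204.
Sort by position and accumulate weight:
  km 24 (S, w=60) → cum 60
  km 29 (Q, w=50) → cum 110
  km 34 (P, w=3) → cum 113
  km 47 (T, w=100) → cum 213  ≥ 204 → median here
  km 49 (V, w=70) → cum 283
  km 72 (R, w=35) → cum 318
  km 77 (U, w=90) → cum 408
Optimal location: km 47.

x = 47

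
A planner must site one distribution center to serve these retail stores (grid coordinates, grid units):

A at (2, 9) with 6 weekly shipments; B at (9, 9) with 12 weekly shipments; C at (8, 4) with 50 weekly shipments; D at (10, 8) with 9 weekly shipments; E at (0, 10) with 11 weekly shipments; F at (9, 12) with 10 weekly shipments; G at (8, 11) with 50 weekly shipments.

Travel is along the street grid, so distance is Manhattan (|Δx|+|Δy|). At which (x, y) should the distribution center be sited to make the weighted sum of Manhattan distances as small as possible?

(8, 9)

Manhattan distance separates: Σwᵢ(|x−xᵢ|+|y−yᵢ|) = Σwᵢ|x−xᵢ| + Σwᵢ|y−yᵢ|, so x and y are optimised independently as 1-D weighted medians.
Total weight W = 148; half = 74.
x-coordinate, sorted with cumulative weight:
  x=0 (E, w=11) cum 11
  x=2 (A, w=6) cum 17
  x=8 (C, w=50) cum 67
  x=8 (G, w=50) cum 117  ← median
  x=9 (B, w=12) cum 129
  x=9 (F, w=10) cum 139
  x=10 (D, w=9) cum 148
⇒ x* = 8
y-coordinate, sorted with cumulative weight:
  y=4 (C, w=50) cum 50
  y=8 (D, w=9) cum 59
  y=9 (A, w=6) cum 65
  y=9 (B, w=12) cum 77  ← median
  y=10 (E, w=11) cum 88
  y=11 (G, w=50) cum 138
  y=12 (F, w=10) cum 148
⇒ y* = 9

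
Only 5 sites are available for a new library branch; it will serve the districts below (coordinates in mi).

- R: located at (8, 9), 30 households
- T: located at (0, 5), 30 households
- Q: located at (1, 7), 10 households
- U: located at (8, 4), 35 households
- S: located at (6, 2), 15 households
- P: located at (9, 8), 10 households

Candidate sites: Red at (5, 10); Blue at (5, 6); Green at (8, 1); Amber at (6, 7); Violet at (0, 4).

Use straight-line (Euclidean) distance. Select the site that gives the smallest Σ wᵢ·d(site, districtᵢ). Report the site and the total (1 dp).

Total weighted distance at each candidate:
  Red (5, 10): total = 757.4
  Blue (5, 6): total = 554.2
  Green (8, 1): total = 809.8
  Amber (6, 7): total = 557.4
  Violet (0, 4): total = 818.0
Minimum is at Blue with total 554.2 mi.

Blue, total 554.2 mi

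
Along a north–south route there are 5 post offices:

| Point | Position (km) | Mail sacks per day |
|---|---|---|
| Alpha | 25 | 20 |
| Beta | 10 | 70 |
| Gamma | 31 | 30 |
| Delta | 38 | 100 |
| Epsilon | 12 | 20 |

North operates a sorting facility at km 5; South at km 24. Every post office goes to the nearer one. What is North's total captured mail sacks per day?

The indifferent point is the midpoint (5+24)/2 = 14.5; post offices left of it (closer to North at 5) go to North, those right go to South.
  Beta at 10 (w=70) → North
  Epsilon at 12 (w=20) → North
  Alpha at 25 (w=20) → South
  Gamma at 31 (w=30) → South
  Delta at 38 (w=100) → South
North captures 90; South captures 150.

90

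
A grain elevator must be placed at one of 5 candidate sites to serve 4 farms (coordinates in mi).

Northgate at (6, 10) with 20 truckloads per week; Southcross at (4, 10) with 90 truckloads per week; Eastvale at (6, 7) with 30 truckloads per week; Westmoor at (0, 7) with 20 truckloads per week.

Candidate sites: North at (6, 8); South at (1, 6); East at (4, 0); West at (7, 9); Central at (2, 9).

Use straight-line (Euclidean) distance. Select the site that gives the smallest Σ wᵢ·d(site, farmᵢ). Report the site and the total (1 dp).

Total weighted distance at each candidate:
  North (6, 8): total = 446.2
  South (1, 6): total = 759.3
  East (4, 0): total = 1483.6
  West (7, 9): total = 525.6
  Central (2, 9): total = 474.4
Minimum is at North with total 446.2 mi.

North, total 446.2 mi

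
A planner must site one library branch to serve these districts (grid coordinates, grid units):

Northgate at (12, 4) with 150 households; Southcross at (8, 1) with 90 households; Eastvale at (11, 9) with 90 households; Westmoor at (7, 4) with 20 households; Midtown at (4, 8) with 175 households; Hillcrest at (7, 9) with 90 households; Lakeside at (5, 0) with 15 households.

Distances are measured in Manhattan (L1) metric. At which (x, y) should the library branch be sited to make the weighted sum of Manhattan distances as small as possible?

(8, 8)

Manhattan distance separates: Σwᵢ(|x−xᵢ|+|y−yᵢ|) = Σwᵢ|x−xᵢ| + Σwᵢ|y−yᵢ|, so x and y are optimised independently as 1-D weighted medians.
Total weight W = 630; half = 315.
x-coordinate, sorted with cumulative weight:
  x=4 (Midtown, w=175) cum 175
  x=5 (Lakeside, w=15) cum 190
  x=7 (Westmoor, w=20) cum 210
  x=7 (Hillcrest, w=90) cum 300
  x=8 (Southcross, w=90) cum 390  ← median
  x=11 (Eastvale, w=90) cum 480
  x=12 (Northgate, w=150) cum 630
⇒ x* = 8
y-coordinate, sorted with cumulative weight:
  y=0 (Lakeside, w=15) cum 15
  y=1 (Southcross, w=90) cum 105
  y=4 (Northgate, w=150) cum 255
  y=4 (Westmoor, w=20) cum 275
  y=8 (Midtown, w=175) cum 450  ← median
  y=9 (Eastvale, w=90) cum 540
  y=9 (Hillcrest, w=90) cum 630
⇒ y* = 8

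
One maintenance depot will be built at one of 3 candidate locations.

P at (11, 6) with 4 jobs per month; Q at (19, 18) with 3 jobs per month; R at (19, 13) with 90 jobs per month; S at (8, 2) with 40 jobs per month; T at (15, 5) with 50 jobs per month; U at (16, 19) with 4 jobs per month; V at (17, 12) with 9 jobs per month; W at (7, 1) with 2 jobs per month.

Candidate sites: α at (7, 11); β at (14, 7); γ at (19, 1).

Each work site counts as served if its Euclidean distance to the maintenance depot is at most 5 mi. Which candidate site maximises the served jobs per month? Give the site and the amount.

β, covering 54

Coverage radius r = 5 mi; a point is covered iff (Δx)²+(Δy)² ≤ 5² = 25.
  α (7, 11): covers {none} → 0
  β (14, 7): covers {P, T} → 54
  γ (19, 1): covers {none} → 0
Maximum coverage at β: 54 jobs per month.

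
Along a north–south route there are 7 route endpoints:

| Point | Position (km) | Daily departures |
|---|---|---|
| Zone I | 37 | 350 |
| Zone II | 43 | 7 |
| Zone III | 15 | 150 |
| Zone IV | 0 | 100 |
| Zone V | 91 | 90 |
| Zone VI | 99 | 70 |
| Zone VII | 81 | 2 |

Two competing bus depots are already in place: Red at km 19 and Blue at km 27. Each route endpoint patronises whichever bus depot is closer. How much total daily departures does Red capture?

250

The indifferent point is the midpoint (19+27)/2 = 23; route endpoints left of it (closer to Red at 19) go to Red, those right go to Blue.
  Zone IV at 0 (w=100) → Red
  Zone III at 15 (w=150) → Red
  Zone I at 37 (w=350) → Blue
  Zone II at 43 (w=7) → Blue
  Zone VII at 81 (w=2) → Blue
  Zone V at 91 (w=90) → Blue
  Zone VI at 99 (w=70) → Blue
Red captures 250; Blue captures 519.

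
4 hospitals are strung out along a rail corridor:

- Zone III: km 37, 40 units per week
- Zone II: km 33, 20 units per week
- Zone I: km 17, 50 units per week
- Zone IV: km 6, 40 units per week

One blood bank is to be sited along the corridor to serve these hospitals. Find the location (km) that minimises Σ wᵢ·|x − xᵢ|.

For a sum of weighted absolute distances on a line, the optimum is the weighted median (not the mean). Total weight W = 150; half-weight = 75.
Sort by position and accumulate weight:
  km 6 (Zone IV, w=40) → cum 40
  km 17 (Zone I, w=50) → cum 90  ≥ 75 → median here
  km 33 (Zone II, w=20) → cum 110
  km 37 (Zone III, w=40) → cum 150
Optimal location: km 17.

x = 17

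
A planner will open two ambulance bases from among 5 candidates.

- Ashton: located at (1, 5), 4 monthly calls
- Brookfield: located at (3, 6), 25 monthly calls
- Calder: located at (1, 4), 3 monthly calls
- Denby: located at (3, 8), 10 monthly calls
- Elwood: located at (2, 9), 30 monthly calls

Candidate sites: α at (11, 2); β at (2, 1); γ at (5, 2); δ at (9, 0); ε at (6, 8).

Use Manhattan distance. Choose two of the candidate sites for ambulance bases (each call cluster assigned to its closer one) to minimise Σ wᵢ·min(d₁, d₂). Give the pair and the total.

Evaluate every pair (each demand assigned to the nearer of the two):
  {β, ε}: total = 337
  {γ, ε}: total = 351
  {α, ε}: total = 364
  {δ, ε}: total = 364
  {α, β}: total = 502
  {β, γ}: total = 502
  {β, δ}: total = 502
  {α, γ}: total = 576
  {γ, δ}: total = 576
  {α, δ}: total = 1008
Best pair: {β, ε} with total 337.

{β, ε}, total 337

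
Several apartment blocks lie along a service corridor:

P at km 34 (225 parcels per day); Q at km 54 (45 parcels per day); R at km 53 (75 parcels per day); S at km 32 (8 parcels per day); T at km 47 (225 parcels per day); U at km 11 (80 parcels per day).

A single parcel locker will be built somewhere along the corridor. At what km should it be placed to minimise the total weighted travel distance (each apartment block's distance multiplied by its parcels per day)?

For a sum of weighted absolute distances on a line, the optimum is the weighted median (not the mean). Total weight W = 658; half-weight = 329.
Sort by position and accumulate weight:
  km 11 (U, w=80) → cum 80
  km 32 (S, w=8) → cum 88
  km 34 (P, w=225) → cum 313
  km 47 (T, w=225) → cum 538  ≥ 329 → median here
  km 53 (R, w=75) → cum 613
  km 54 (Q, w=45) → cum 658
Optimal location: km 47.

x = 47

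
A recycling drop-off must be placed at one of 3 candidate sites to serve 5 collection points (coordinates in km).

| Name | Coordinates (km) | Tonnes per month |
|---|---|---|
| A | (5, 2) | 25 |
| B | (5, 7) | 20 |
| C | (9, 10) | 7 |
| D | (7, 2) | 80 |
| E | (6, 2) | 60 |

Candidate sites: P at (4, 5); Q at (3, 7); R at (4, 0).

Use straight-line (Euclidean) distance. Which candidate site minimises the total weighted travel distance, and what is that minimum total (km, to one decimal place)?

Total weighted distance at each candidate:
  P (4, 5): total = 729.0
  Q (3, 7): total = 1083.7
  R (4, 0): total = 733.7
Minimum is at P with total 729.0 km.

P, total 729.0 km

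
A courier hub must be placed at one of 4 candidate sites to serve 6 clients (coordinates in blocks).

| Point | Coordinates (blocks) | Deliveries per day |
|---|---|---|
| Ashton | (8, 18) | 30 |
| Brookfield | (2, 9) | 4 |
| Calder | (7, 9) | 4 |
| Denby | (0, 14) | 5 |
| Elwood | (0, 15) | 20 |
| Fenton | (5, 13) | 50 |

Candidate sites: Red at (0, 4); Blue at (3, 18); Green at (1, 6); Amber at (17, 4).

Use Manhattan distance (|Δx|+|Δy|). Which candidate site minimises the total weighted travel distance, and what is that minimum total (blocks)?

Total weighted distance at each candidate:
  Red (0, 4): total = 1706
  Blue (3, 18): total = 747
  Green (1, 6): total = 1417
  Amber (17, 4): total = 2575
Minimum is at Blue with total 747 blocks.

Blue, total 747 blocks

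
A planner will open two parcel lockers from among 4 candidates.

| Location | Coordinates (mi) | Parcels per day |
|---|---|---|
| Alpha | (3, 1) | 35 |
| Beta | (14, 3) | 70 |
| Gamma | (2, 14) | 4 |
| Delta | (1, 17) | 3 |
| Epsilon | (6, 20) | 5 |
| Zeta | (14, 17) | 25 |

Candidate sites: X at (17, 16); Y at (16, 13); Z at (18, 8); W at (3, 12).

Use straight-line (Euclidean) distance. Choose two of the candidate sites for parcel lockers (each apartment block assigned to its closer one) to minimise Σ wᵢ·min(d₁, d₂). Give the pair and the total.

{Z, W}, total 1147.3

Evaluate every pair (each demand assigned to the nearer of the two):
  {Z, W}: total = 1147.3
  {X, Z}: total = 1273.8
  {Y, W}: total = 1278.5
  {Y, Z}: total = 1303.1
  {X, W}: total = 1465.8
  {X, Y}: total = 1573.4
Best pair: {Z, W} with total 1147.3.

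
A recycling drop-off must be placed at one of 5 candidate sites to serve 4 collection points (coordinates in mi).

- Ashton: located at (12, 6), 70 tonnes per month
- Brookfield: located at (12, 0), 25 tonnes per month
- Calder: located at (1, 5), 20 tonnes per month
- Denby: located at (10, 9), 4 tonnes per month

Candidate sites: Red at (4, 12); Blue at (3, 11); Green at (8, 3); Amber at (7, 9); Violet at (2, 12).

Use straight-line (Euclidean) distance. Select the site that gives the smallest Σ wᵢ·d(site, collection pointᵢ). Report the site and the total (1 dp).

Total weighted distance at each candidate:
  Red (4, 12): total = 1239.7
  Blue (3, 11): total = 1231.6
  Green (8, 3): total = 645.9
  Amber (7, 9): total = 821.8
  Violet (2, 12): total = 1382.4
Minimum is at Green with total 645.9 mi.

Green, total 645.9 mi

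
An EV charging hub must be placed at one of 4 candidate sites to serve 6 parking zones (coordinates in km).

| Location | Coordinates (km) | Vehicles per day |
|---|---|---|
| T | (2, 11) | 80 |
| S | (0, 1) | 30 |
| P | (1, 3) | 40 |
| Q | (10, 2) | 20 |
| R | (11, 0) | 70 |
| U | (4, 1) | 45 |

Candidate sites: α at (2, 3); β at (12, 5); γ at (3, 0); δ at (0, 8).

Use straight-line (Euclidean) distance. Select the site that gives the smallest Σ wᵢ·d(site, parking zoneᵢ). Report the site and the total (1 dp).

Total weighted distance at each candidate:
  α (2, 3): total = 1717.5
  β (12, 5): total = 2591.2
  γ (3, 0): total = 1892.0
  δ (0, 8): total = 2250.5
Minimum is at α with total 1717.5 km.

α, total 1717.5 km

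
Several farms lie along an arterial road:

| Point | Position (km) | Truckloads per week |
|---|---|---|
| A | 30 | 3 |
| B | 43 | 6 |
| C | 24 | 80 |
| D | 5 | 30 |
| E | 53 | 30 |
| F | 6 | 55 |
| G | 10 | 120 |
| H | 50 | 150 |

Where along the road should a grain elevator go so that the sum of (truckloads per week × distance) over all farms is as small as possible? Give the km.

x = 24

For a sum of weighted absolute distances on a line, the optimum is the weighted median (not the mean). Total weight W = 474; half-weight = 237.
Sort by position and accumulate weight:
  km 5 (D, w=30) → cum 30
  km 6 (F, w=55) → cum 85
  km 10 (G, w=120) → cum 205
  km 24 (C, w=80) → cum 285  ≥ 237 → median here
  km 30 (A, w=3) → cum 288
  km 43 (B, w=6) → cum 294
  km 50 (H, w=150) → cum 444
  km 53 (E, w=30) → cum 474
Optimal location: km 24.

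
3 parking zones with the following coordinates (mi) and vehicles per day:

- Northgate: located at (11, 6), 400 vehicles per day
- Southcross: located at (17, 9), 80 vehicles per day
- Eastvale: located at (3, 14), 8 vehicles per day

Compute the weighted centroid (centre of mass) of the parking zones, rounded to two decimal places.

(11.85, 6.62)

The minimiser of Σwᵢ‖p−pᵢ‖² is the weighted centroid p* = (Σwᵢpᵢ)/(Σwᵢ).
Σwᵢ = 488.
Σwᵢxᵢ = 400·11 + 80·17 + 8·3 = 5784.
Σwᵢyᵢ = 400·6 + 80·9 + 8·14 = 3232.
x* = 5784/488 = 11.85, y* = 3232/488 = 6.62.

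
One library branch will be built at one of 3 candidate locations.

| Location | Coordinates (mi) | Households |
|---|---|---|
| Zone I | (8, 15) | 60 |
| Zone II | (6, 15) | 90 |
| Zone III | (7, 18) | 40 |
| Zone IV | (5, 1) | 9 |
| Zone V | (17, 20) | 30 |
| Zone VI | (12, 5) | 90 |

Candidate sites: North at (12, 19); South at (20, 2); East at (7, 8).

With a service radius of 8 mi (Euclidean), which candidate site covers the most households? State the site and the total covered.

Coverage radius r = 8 mi; a point is covered iff (Δx)²+(Δy)² ≤ 8² = 64.
  North (12, 19): covers {Zone I, Zone II, Zone III, Zone V} → 220
  South (20, 2): covers {none} → 0
  East (7, 8): covers {Zone I, Zone II, Zone IV, Zone VI} → 249
Maximum coverage at East: 249 households.

East, covering 249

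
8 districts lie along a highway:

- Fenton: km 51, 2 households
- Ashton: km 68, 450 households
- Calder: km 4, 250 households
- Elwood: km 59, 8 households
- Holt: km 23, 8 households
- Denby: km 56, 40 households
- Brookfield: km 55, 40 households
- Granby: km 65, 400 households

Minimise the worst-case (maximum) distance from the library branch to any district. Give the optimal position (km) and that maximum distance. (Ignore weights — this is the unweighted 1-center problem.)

location 36, max distance 32

The 1-center on a line is the midpoint of the two extreme points: leftmost at 4, rightmost at 68.
Optimal location = (4 + 68)/2 = 36; maximum distance = (68 − 4)/2 = 32.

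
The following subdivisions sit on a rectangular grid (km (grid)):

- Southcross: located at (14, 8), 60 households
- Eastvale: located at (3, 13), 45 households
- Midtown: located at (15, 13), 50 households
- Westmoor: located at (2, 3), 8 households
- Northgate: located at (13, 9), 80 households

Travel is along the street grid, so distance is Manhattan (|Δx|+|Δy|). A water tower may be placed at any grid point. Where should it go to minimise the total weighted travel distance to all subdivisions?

Manhattan distance separates: Σwᵢ(|x−xᵢ|+|y−yᵢ|) = Σwᵢ|x−xᵢ| + Σwᵢ|y−yᵢ|, so x and y are optimised independently as 1-D weighted medians.
Total weight W = 243; half = 121.5.
x-coordinate, sorted with cumulative weight:
  x=2 (Westmoor, w=8) cum 8
  x=3 (Eastvale, w=45) cum 53
  x=13 (Northgate, w=80) cum 133  ← median
  x=14 (Southcross, w=60) cum 193
  x=15 (Midtown, w=50) cum 243
⇒ x* = 13
y-coordinate, sorted with cumulative weight:
  y=3 (Westmoor, w=8) cum 8
  y=8 (Southcross, w=60) cum 68
  y=9 (Northgate, w=80) cum 148  ← median
  y=13 (Eastvale, w=45) cum 193
  y=13 (Midtown, w=50) cum 243
⇒ y* = 9

(13, 9)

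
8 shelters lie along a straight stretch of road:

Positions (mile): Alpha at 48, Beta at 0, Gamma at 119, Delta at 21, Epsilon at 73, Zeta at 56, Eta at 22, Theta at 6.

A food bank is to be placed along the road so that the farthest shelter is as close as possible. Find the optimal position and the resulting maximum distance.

The 1-center on a line is the midpoint of the two extreme points: leftmost at 0, rightmost at 119.
Optimal location = (0 + 119)/2 = 59.5; maximum distance = (119 − 0)/2 = 59.5.

location 59.5, max distance 59.5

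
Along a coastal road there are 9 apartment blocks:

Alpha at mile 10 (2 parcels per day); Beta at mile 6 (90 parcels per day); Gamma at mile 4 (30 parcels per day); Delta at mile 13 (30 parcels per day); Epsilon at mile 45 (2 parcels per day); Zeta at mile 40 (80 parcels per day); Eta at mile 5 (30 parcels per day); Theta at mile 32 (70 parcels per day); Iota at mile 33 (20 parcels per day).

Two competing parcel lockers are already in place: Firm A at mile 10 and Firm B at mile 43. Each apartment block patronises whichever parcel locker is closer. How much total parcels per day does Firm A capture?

The indifferent point is the midpoint (10+43)/2 = 26.5; apartment blocks left of it (closer to Firm A at 10) go to Firm A, those right go to Firm B.
  Gamma at 4 (w=30) → Firm A
  Eta at 5 (w=30) → Firm A
  Beta at 6 (w=90) → Firm A
  Alpha at 10 (w=2) → Firm A
  Delta at 13 (w=30) → Firm A
  Theta at 32 (w=70) → Firm B
  Iota at 33 (w=20) → Firm B
  Zeta at 40 (w=80) → Firm B
  Epsilon at 45 (w=2) → Firm B
Firm A captures 182; Firm B captures 172.

182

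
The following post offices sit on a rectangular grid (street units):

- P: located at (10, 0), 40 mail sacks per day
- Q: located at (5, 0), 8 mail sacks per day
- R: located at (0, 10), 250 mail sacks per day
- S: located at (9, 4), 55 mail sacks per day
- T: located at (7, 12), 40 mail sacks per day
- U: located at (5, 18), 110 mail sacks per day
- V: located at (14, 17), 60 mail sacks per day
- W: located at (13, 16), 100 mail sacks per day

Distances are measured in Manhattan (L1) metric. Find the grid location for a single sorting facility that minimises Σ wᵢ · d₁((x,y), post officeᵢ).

Manhattan distance separates: Σwᵢ(|x−xᵢ|+|y−yᵢ|) = Σwᵢ|x−xᵢ| + Σwᵢ|y−yᵢ|, so x and y are optimised independently as 1-D weighted medians.
Total weight W = 663; half = 331.5.
x-coordinate, sorted with cumulative weight:
  x=0 (R, w=250) cum 250
  x=5 (Q, w=8) cum 258
  x=5 (U, w=110) cum 368  ← median
  x=7 (T, w=40) cum 408
  x=9 (S, w=55) cum 463
  x=10 (P, w=40) cum 503
  x=13 (W, w=100) cum 603
  x=14 (V, w=60) cum 663
⇒ x* = 5
y-coordinate, sorted with cumulative weight:
  y=0 (P, w=40) cum 40
  y=0 (Q, w=8) cum 48
  y=4 (S, w=55) cum 103
  y=10 (R, w=250) cum 353  ← median
  y=12 (T, w=40) cum 393
  y=16 (W, w=100) cum 493
  y=17 (V, w=60) cum 553
  y=18 (U, w=110) cum 663
⇒ y* = 10

(5, 10)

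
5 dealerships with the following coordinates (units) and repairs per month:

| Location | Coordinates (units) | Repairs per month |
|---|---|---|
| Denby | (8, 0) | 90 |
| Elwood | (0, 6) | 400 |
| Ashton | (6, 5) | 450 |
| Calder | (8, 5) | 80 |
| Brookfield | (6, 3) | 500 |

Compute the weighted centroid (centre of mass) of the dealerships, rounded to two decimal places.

(4.64, 4.31)

The minimiser of Σwᵢ‖p−pᵢ‖² is the weighted centroid p* = (Σwᵢpᵢ)/(Σwᵢ).
Σwᵢ = 1520.
Σwᵢxᵢ = 90·8 + 400·0 + 450·6 + 80·8 + 500·6 = 7060.
Σwᵢyᵢ = 90·0 + 400·6 + 450·5 + 80·5 + 500·3 = 6550.
x* = 7060/1520 = 4.64, y* = 6550/1520 = 4.31.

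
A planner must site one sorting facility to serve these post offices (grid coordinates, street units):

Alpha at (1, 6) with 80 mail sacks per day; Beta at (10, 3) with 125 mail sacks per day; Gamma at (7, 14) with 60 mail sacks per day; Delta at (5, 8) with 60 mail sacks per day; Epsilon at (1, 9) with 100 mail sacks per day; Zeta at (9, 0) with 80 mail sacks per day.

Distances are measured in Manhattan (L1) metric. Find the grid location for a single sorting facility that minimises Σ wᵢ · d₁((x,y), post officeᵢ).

Manhattan distance separates: Σwᵢ(|x−xᵢ|+|y−yᵢ|) = Σwᵢ|x−xᵢ| + Σwᵢ|y−yᵢ|, so x and y are optimised independently as 1-D weighted medians.
Total weight W = 505; half = 252.5.
x-coordinate, sorted with cumulative weight:
  x=1 (Alpha, w=80) cum 80
  x=1 (Epsilon, w=100) cum 180
  x=5 (Delta, w=60) cum 240
  x=7 (Gamma, w=60) cum 300  ← median
  x=9 (Zeta, w=80) cum 380
  x=10 (Beta, w=125) cum 505
⇒ x* = 7
y-coordinate, sorted with cumulative weight:
  y=0 (Zeta, w=80) cum 80
  y=3 (Beta, w=125) cum 205
  y=6 (Alpha, w=80) cum 285  ← median
  y=8 (Delta, w=60) cum 345
  y=9 (Epsilon, w=100) cum 445
  y=14 (Gamma, w=60) cum 505
⇒ y* = 6

(7, 6)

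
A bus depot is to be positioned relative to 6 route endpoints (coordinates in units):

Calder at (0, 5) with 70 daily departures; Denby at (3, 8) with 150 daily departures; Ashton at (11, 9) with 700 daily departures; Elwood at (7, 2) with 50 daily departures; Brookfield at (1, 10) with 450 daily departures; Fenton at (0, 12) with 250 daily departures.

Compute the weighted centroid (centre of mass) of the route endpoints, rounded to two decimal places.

(5.36, 9.25)

The minimiser of Σwᵢ‖p−pᵢ‖² is the weighted centroid p* = (Σwᵢpᵢ)/(Σwᵢ).
Σwᵢ = 1670.
Σwᵢxᵢ = 70·0 + 150·3 + 700·11 + 50·7 + 450·1 + 250·0 = 8950.
Σwᵢyᵢ = 70·5 + 150·8 + 700·9 + 50·2 + 450·10 + 250·12 = 15450.
x* = 8950/1670 = 5.36, y* = 15450/1670 = 9.25.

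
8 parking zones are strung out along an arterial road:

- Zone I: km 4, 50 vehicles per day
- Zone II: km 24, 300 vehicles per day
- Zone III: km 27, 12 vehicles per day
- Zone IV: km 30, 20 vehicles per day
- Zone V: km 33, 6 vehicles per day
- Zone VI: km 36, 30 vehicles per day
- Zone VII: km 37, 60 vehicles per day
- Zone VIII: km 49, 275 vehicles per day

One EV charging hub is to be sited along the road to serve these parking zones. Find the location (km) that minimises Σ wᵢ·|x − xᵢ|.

For a sum of weighted absolute distances on a line, the optimum is the weighted median (not the mean). Total weight W = 753; half-weight = 376.5.
Sort by position and accumulate weight:
  km 4 (Zone I, w=50) → cum 50
  km 24 (Zone II, w=300) → cum 350
  km 27 (Zone III, w=12) → cum 362
  km 30 (Zone IV, w=20) → cum 382  ≥ 376.5 → median here
  km 33 (Zone V, w=6) → cum 388
  km 36 (Zone VI, w=30) → cum 418
  km 37 (Zone VII, w=60) → cum 478
  km 49 (Zone VIII, w=275) → cum 753
Optimal location: km 30.

x = 30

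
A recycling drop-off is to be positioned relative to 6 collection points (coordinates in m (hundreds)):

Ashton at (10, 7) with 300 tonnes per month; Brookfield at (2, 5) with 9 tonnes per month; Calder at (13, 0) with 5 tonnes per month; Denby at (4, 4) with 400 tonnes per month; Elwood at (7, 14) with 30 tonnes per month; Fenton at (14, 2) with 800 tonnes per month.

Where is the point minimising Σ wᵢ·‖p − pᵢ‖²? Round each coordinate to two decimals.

(10.42, 3.73)

The minimiser of Σwᵢ‖p−pᵢ‖² is the weighted centroid p* = (Σwᵢpᵢ)/(Σwᵢ).
Σwᵢ = 1544.
Σwᵢxᵢ = 300·10 + 9·2 + 5·13 + 400·4 + 30·7 + 800·14 = 16093.
Σwᵢyᵢ = 300·7 + 9·5 + 5·0 + 400·4 + 30·14 + 800·2 = 5765.
x* = 16093/1544 = 10.42, y* = 5765/1544 = 3.73.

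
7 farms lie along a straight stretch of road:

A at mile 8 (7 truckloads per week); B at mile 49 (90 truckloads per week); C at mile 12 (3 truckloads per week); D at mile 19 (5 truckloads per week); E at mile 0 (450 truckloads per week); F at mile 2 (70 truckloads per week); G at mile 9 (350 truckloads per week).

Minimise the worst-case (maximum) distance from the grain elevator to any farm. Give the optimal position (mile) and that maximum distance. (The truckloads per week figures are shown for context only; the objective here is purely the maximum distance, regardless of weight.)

The 1-center on a line is the midpoint of the two extreme points: leftmost at 0, rightmost at 49.
Optimal location = (0 + 49)/2 = 24.5; maximum distance = (49 − 0)/2 = 24.5.

location 24.5, max distance 24.5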